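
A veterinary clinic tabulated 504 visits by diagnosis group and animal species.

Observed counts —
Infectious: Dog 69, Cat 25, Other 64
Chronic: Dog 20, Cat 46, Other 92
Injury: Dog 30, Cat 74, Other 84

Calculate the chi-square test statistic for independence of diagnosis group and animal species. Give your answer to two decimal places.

61.92

Row totals: 158, 158, 188. Column totals: 119, 145, 240. Grand total N = 504.
Expected counts (row total × column total / N):
  Infectious, Dog: 158×119/504 = 37.306
  Infectious, Cat: 158×145/504 = 45.456
  Infectious, Other: 158×240/504 = 75.238
  Chronic, Dog: 158×119/504 = 37.306
  Chronic, Cat: 158×145/504 = 45.456
  Chronic, Other: 158×240/504 = 75.238
  Injury, Dog: 188×119/504 = 44.389
  Injury, Cat: 188×145/504 = 54.087
  Injury, Other: 188×240/504 = 89.524
Contributions (O − E)²/E:
  (69 − 37.306)²/37.306 = 26.9262
  (25 − 45.456)²/45.456 = 9.2056
  (64 − 75.238)²/75.238 = 1.6786
  (20 − 37.306)²/37.306 = 8.0281
  (46 − 45.456)²/45.456 = 0.0065
  (92 − 75.238)²/75.238 = 3.7343
  (30 − 44.389)²/44.389 = 4.6643
  (74 − 54.087)²/54.087 = 7.3313
  (84 − 89.524)²/89.524 = 0.3409
χ² = 26.9262 + 9.2056 + 1.6786 + 8.0281 + 0.0065 + 3.7343 + 4.6643 + 7.3313 + 0.3409 = 61.92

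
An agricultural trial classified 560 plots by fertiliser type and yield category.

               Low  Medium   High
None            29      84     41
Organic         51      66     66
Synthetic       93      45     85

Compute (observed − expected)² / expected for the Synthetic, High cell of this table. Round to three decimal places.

0.955

Row total (Synthetic) = 223; column total (High) = 192; N = 560.
Expected count E = 223 × 192 / 560 = 76.4571.
Contribution = (O − E)²/E = (85 − 76.4571)² / 76.4571 = 0.955.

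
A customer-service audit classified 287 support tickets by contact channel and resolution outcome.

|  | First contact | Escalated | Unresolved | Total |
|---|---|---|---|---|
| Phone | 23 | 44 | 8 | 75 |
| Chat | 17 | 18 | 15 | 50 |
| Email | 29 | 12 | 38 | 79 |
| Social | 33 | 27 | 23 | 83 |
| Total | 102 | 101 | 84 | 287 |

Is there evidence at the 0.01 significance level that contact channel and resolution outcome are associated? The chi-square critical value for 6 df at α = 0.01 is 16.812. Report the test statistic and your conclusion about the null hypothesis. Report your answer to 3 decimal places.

Grand total N = 287.
Expected counts (row total × column total / N):
  Phone, First contact: 75×102/287 = 26.65505
  Phone, Escalated: 75×101/287 = 26.39373
  Phone, Unresolved: 75×84/287 = 21.95122
  Chat, First contact: 50×102/287 = 17.77003
  Chat, Escalated: 50×101/287 = 17.59582
  Chat, Unresolved: 50×84/287 = 14.63415
  Email, First contact: 79×102/287 = 28.07666
  Email, Escalated: 79×101/287 = 27.80139
  Email, Unresolved: 79×84/287 = 23.12195
  Social, First contact: 83×102/287 = 29.49826
  Social, Escalated: 83×101/287 = 29.20906
  Social, Unresolved: 83×84/287 = 24.29268
Contributions (O − E)²/E:
  (23 − 26.65505)²/26.65505 = 0.5012
  (44 − 26.39373)²/26.39373 = 11.7445
  (8 − 21.95122)²/21.95122 = 8.8668
  (17 − 17.77003)²/17.77003 = 0.0334
  (18 − 17.59582)²/17.59582 = 0.0093
  (15 − 14.63415)²/14.63415 = 0.0091
  (29 − 28.07666)²/28.07666 = 0.0304
  (12 − 27.80139)²/27.80139 = 8.9810
  (38 − 23.12195)²/23.12195 = 9.5734
  (33 − 29.49826)²/29.49826 = 0.4157
  (27 − 29.20906)²/29.20906 = 0.1671
  (23 − 24.29268)²/24.29268 = 0.0688
χ² = 0.5012 + 11.7445 + 8.8668 + 0.0334 + 0.0093 + 0.0091 + 0.0304 + 8.9810 + 9.5734 + 0.4157 + 0.1671 + 0.0688 = 40.401
df = (4−1)(3−1) = 6. Since 40.401 > 16.812, reject the null hypothesis of independence at α = 0.01.

40.401; reject H₀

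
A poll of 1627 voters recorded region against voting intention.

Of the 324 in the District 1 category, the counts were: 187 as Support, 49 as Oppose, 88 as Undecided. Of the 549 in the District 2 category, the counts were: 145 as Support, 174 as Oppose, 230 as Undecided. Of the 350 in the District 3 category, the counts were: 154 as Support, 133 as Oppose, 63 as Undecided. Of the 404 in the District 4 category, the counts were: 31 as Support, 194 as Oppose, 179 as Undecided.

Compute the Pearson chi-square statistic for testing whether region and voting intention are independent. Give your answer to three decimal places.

276.806

Row totals: 324, 549, 350, 404. Column totals: 517, 550, 560. Grand total N = 1627.
Expected counts (row total × column total / N):
  District 1, Support: 324×517/1627 = 102.9551
  District 1, Oppose: 324×550/1627 = 109.5267
  District 1, Undecided: 324×560/1627 = 111.5181
  District 2, Support: 549×517/1627 = 174.4518
  District 2, Oppose: 549×550/1627 = 185.5870
  District 2, Undecided: 549×560/1627 = 188.9613
  District 3, Support: 350×517/1627 = 111.2170
  District 3, Oppose: 350×550/1627 = 118.3159
  District 3, Undecided: 350×560/1627 = 120.4671
  District 4, Support: 404×517/1627 = 128.3762
  District 4, Oppose: 404×550/1627 = 136.5704
  District 4, Undecided: 404×560/1627 = 139.0535
Contributions (O − E)²/E:
  (187 − 102.9551)²/102.9551 = 68.6080
  (49 − 109.5267)²/109.5267 = 33.4483
  (88 − 111.5181)²/111.5181 = 4.9597
  (145 − 174.4518)²/174.4518 = 4.9722
  (174 − 185.5870)²/185.5870 = 0.7234
  (230 − 188.9613)²/188.9613 = 8.9128
  (154 − 111.2170)²/111.2170 = 16.4578
  (133 − 118.3159)²/118.3159 = 1.8224
  (63 − 120.4671)²/120.4671 = 27.4139
  (31 − 128.3762)²/128.3762 = 73.8620
  (194 − 136.5704)²/136.5704 = 24.1499
  (179 − 139.0535)²/139.0535 = 11.4756
χ² = 68.6080 + 33.4483 + 4.9597 + 4.9722 + 0.7234 + 8.9128 + 16.4578 + 1.8224 + 27.4139 + 73.8620 + 24.1499 + 11.4756 = 276.806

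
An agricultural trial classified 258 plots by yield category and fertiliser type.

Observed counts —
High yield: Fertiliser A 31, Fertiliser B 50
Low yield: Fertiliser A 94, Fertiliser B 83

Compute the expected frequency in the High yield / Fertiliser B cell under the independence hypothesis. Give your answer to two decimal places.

Row total (High yield) = 81; column total (Fertiliser B) = 133; grand total N = 258.
Expected count = (row total × column total) / N = 81 × 133 / 258 = 41.76.

41.76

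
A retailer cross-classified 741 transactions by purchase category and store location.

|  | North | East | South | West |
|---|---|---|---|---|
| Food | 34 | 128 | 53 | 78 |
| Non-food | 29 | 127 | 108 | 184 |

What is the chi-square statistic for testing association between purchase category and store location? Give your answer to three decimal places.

31.009

Row totals: 293, 448. Column totals: 63, 255, 161, 262. Grand total N = 741.
Expected counts (row total × column total / N):
  Food, North: 293×63/741 = 24.9109
  Food, East: 293×255/741 = 100.8300
  Food, South: 293×161/741 = 63.6613
  Food, West: 293×262/741 = 103.5978
  Non-food, North: 448×63/741 = 38.0891
  Non-food, East: 448×255/741 = 154.1700
  Non-food, South: 448×161/741 = 97.3387
  Non-food, West: 448×262/741 = 158.4022
Contributions (O − E)²/E:
  (34 − 24.9109)²/24.9109 = 3.3163
  (128 − 100.8300)²/100.8300 = 7.3213
  (53 − 63.6613)²/63.6613 = 1.7854
  (78 − 103.5978)²/103.5978 = 6.3249
  (29 − 38.0891)²/38.0891 = 2.1689
  (127 − 154.1700)²/154.1700 = 4.7883
  (108 − 97.3387)²/97.3387 = 1.1677
  (184 − 158.4022)²/158.4022 = 4.1366
χ² = 3.3163 + 7.3213 + 1.7854 + 6.3249 + 2.1689 + 4.7883 + 1.1677 + 4.1366 = 31.009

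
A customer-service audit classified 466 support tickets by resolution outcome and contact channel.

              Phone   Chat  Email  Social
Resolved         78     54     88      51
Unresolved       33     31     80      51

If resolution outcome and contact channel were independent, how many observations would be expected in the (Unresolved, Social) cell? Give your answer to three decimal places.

42.682

Row total (Unresolved) = 195; column total (Social) = 102; grand total N = 466.
Expected count = (row total × column total) / N = 195 × 102 / 466 = 42.682.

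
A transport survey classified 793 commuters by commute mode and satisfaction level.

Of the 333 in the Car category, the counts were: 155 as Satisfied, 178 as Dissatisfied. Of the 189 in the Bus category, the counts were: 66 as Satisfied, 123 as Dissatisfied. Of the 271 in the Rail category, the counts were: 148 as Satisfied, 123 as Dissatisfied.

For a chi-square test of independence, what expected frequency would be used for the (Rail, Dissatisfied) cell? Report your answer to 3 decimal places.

144.898

Row total (Rail) = 271; column total (Dissatisfied) = 424; grand total N = 793.
Expected count = (row total × column total) / N = 271 × 424 / 793 = 144.898.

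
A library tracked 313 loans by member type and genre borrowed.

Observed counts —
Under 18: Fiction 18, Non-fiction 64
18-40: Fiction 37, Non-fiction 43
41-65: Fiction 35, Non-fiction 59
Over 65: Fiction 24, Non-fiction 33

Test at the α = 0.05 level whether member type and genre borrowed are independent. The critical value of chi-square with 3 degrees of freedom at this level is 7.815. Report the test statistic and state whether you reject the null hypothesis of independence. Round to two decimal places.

Row totals: 82, 80, 94, 57. Column totals: 114, 199. Grand total N = 313.
Expected counts (row total × column total / N):
  Under 18, Fiction: 82×114/313 = 29.8658
  Under 18, Non-fiction: 82×199/313 = 52.1342
  18-40, Fiction: 80×114/313 = 29.1374
  18-40, Non-fiction: 80×199/313 = 50.8626
  41-65, Fiction: 94×114/313 = 34.2364
  41-65, Non-fiction: 94×199/313 = 59.7636
  Over 65, Fiction: 57×114/313 = 20.7604
  Over 65, Non-fiction: 57×199/313 = 36.2396
Contributions (O − E)²/E:
  (18 − 29.8658)²/29.8658 = 4.7143
  (64 − 52.1342)²/52.1342 = 2.7007
  (37 − 29.1374)²/29.1374 = 2.1217
  (43 − 50.8626)²/50.8626 = 1.2154
  (35 − 34.2364)²/34.2364 = 0.0170
  (59 − 59.7636)²/59.7636 = 0.0098
  (24 − 20.7604)²/20.7604 = 0.5055
  (33 − 36.2396)²/36.2396 = 0.2896
χ² = 4.7143 + 2.7007 + 2.1217 + 1.2154 + 0.0170 + 0.0098 + 0.5055 + 0.2896 = 11.57
df = (4−1)(2−1) = 3. Since 11.57 > 7.815, reject the null hypothesis of independence at α = 0.05.

11.57; reject H₀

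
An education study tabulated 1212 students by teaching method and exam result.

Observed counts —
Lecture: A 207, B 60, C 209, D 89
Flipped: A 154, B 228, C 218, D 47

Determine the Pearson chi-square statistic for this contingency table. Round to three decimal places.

113.915

Row totals: 565, 647. Column totals: 361, 288, 427, 136. Grand total N = 1212.
Expected counts (row total × column total / N):
  Lecture, A: 565×361/1212 = 168.2880
  Lecture, B: 565×288/1212 = 134.2574
  Lecture, C: 565×427/1212 = 199.0553
  Lecture, D: 565×136/1212 = 63.3993
  Flipped, A: 647×361/1212 = 192.7120
  Flipped, B: 647×288/1212 = 153.7426
  Flipped, C: 647×427/1212 = 227.9447
  Flipped, D: 647×136/1212 = 72.6007
Contributions (O − E)²/E:
  (207 − 168.2880)²/168.2880 = 8.9051
  (60 − 134.2574)²/134.2574 = 41.0716
  (209 − 199.0553)²/199.0553 = 0.4968
  (89 − 63.3993)²/63.3993 = 10.3376
  (154 − 192.7120)²/192.7120 = 7.7765
  (228 − 153.7426)²/153.7426 = 35.8662
  (218 − 227.9447)²/227.9447 = 0.4339
  (47 − 72.6007)²/72.6007 = 9.0274
χ² = 8.9051 + 41.0716 + 0.4968 + 10.3376 + 7.7765 + 35.8662 + 0.4339 + 9.0274 = 113.915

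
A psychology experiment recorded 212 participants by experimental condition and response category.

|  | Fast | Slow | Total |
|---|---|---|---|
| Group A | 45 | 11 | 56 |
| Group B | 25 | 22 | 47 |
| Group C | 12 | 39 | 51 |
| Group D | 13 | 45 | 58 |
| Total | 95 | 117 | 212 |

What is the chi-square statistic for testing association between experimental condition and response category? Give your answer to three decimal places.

Grand total N = 212.
Expected counts (row total × column total / N):
  Group A, Fast: 56×95/212 = 25.09434
  Group A, Slow: 56×117/212 = 30.90566
  Group B, Fast: 47×95/212 = 21.06132
  Group B, Slow: 47×117/212 = 25.93868
  Group C, Fast: 51×95/212 = 22.85377
  Group C, Slow: 51×117/212 = 28.14623
  Group D, Fast: 58×95/212 = 25.99057
  Group D, Slow: 58×117/212 = 32.00943
Contributions (O − E)²/E:
  (45 − 25.09434)²/25.09434 = 15.7898
  (11 − 30.90566)²/30.90566 = 12.8208
  (25 − 21.06132)²/21.06132 = 0.7366
  (22 − 25.93868)²/25.93868 = 0.5981
  (12 − 22.85377)²/22.85377 = 5.1547
  (39 − 28.14623)²/28.14623 = 4.1854
  (13 − 25.99057)²/25.99057 = 6.4929
  (45 − 32.00943)²/32.00943 = 5.2720
χ² = 15.7898 + 12.8208 + 0.7366 + 0.5981 + 5.1547 + 4.1854 + 6.4929 + 5.2720 = 51.050

51.050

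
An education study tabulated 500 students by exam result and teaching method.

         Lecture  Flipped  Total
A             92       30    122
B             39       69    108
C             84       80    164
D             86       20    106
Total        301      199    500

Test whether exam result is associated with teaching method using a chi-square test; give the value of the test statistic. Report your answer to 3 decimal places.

Grand total N = 500.
Expected counts (row total × column total / N):
  A, Lecture: 122×301/500 = 73.4440
  A, Flipped: 122×199/500 = 48.5560
  B, Lecture: 108×301/500 = 65.0160
  B, Flipped: 108×199/500 = 42.9840
  C, Lecture: 164×301/500 = 98.7280
  C, Flipped: 164×199/500 = 65.2720
  D, Lecture: 106×301/500 = 63.8120
  D, Flipped: 106×199/500 = 42.1880
Contributions (O − E)²/E:
  (92 − 73.4440)²/73.4440 = 4.6883
  (30 − 48.5560)²/48.5560 = 7.0913
  (39 − 65.0160)²/65.0160 = 10.4102
  (69 − 42.9840)²/42.9840 = 15.7461
  (84 − 98.7280)²/98.7280 = 2.1971
  (80 − 65.2720)²/65.2720 = 3.3232
  (86 − 63.8120)²/63.8120 = 7.7150
  (20 − 42.1880)²/42.1880 = 11.6694
χ² = 4.6883 + 7.0913 + 10.4102 + 15.7461 + 2.1971 + 3.3232 + 7.7150 + 11.6694 = 62.841

62.841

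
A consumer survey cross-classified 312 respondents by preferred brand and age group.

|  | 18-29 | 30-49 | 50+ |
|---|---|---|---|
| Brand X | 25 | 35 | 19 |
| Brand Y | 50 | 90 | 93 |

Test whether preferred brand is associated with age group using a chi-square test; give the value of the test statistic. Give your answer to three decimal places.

Row totals: 79, 233. Column totals: 75, 125, 112. Grand total N = 312.
Expected counts (row total × column total / N):
  Brand X, 18-29: 79×75/312 = 18.9904
  Brand X, 30-49: 79×125/312 = 31.6506
  Brand X, 50+: 79×112/312 = 28.3590
  Brand Y, 18-29: 233×75/312 = 56.0096
  Brand Y, 30-49: 233×125/312 = 93.3494
  Brand Y, 50+: 233×112/312 = 83.6410
Contributions (O − E)²/E:
  (25 − 18.9904)²/18.9904 = 1.9018
  (35 − 31.6506)²/31.6506 = 0.3544
  (19 − 28.3590)²/28.3590 = 3.0886
  (50 − 56.0096)²/56.0096 = 0.6448
  (90 − 93.3494)²/93.3494 = 0.1202
  (93 − 83.6410)²/83.6410 = 1.0472
χ² = 1.9018 + 0.3544 + 3.0886 + 0.6448 + 0.1202 + 1.0472 = 7.157

7.157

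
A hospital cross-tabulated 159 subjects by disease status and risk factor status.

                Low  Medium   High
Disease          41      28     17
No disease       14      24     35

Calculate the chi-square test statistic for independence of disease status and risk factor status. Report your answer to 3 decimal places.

Row totals: 86, 73. Column totals: 55, 52, 52. Grand total N = 159.
Expected counts (row total × column total / N):
  Disease, Low: 86×55/159 = 29.7484
  Disease, Medium: 86×52/159 = 28.1258
  Disease, High: 86×52/159 = 28.1258
  No disease, Low: 73×55/159 = 25.2516
  No disease, Medium: 73×52/159 = 23.8742
  No disease, High: 73×52/159 = 23.8742
Contributions (O − E)²/E:
  (41 − 29.7484)²/29.7484 = 4.2556
  (28 − 28.1258)²/28.1258 = 0.0006
  (17 − 28.1258)²/28.1258 = 4.4011
  (14 − 25.2516)²/25.2516 = 5.0135
  (24 − 23.8742)²/23.8742 = 0.0007
  (35 − 23.8742)²/23.8742 = 5.1848
χ² = 4.2556 + 0.0006 + 4.4011 + 5.0135 + 0.0007 + 5.1848 = 18.856

18.856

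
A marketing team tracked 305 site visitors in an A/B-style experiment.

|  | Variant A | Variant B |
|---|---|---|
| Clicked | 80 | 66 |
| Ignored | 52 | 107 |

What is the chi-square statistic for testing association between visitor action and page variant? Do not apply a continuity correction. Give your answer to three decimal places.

15.130

Row totals: 146, 159. Column totals: 132, 173. Grand total N = 305.
Expected counts (row total × column total / N):
  Clicked, Variant A: 146×132/305 = 63.1869
  Clicked, Variant B: 146×173/305 = 82.8131
  Ignored, Variant A: 159×132/305 = 68.8131
  Ignored, Variant B: 159×173/305 = 90.1869
Contributions (O − E)²/E:
  (80 − 63.1869)²/63.1869 = 4.4737
  (66 − 82.8131)²/82.8131 = 3.4135
  (52 − 68.8131)²/68.8131 = 4.1079
  (107 − 90.1869)²/90.1869 = 3.1344
χ² = 4.4737 + 3.4135 + 4.1079 + 3.1344 = 15.130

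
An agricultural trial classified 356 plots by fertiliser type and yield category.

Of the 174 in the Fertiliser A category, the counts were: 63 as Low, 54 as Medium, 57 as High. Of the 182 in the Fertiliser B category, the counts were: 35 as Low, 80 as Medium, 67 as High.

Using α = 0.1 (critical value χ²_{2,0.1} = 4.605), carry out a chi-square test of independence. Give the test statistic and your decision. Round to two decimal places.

13.68; reject H₀

Row totals: 174, 182. Column totals: 98, 134, 124. Grand total N = 356.
Expected counts (row total × column total / N):
  Fertiliser A, Low: 174×98/356 = 47.899
  Fertiliser A, Medium: 174×134/356 = 65.494
  Fertiliser A, High: 174×124/356 = 60.607
  Fertiliser B, Low: 182×98/356 = 50.101
  Fertiliser B, Medium: 182×134/356 = 68.506
  Fertiliser B, High: 182×124/356 = 63.393
Contributions (O − E)²/E:
  (63 − 47.899)²/47.899 = 4.7609
  (54 − 65.494)²/65.494 = 2.0172
  (57 − 60.607)²/60.607 = 0.2147
  (35 − 50.101)²/50.101 = 4.5516
  (80 − 68.506)²/68.506 = 1.9285
  (67 − 63.393)²/63.393 = 0.2052
χ² = 4.7609 + 2.0172 + 0.2147 + 4.5516 + 1.9285 + 0.2052 = 13.68
df = (2−1)(3−1) = 2. Since 13.68 > 4.605, reject the null hypothesis of independence at α = 0.1.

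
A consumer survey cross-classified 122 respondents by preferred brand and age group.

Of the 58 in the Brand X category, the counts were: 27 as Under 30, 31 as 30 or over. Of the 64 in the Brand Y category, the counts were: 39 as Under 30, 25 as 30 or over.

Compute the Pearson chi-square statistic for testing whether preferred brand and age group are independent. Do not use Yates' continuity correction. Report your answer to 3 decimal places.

2.536

Row totals: 58, 64. Column totals: 66, 56. Grand total N = 122.
Expected counts (row total × column total / N):
  Brand X, Under 30: 58×66/122 = 31.3770
  Brand X, 30 or over: 58×56/122 = 26.6230
  Brand Y, Under 30: 64×66/122 = 34.6230
  Brand Y, 30 or over: 64×56/122 = 29.3770
Contributions (O − E)²/E:
  (27 − 31.3770)²/31.3770 = 0.6106
  (31 − 26.6230)²/26.6230 = 0.7196
  (39 − 34.6230)²/34.6230 = 0.5533
  (25 − 29.3770)²/29.3770 = 0.6521
χ² = 0.6106 + 0.7196 + 0.5533 + 0.6521 = 2.536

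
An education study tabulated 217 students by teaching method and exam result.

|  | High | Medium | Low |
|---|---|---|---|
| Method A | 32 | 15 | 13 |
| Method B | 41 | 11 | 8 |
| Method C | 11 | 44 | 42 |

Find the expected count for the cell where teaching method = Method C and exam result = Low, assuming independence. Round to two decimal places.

Row total (Method C) = 97; column total (Low) = 63; grand total N = 217.
Expected count = (row total × column total) / N = 97 × 63 / 217 = 28.16.

28.16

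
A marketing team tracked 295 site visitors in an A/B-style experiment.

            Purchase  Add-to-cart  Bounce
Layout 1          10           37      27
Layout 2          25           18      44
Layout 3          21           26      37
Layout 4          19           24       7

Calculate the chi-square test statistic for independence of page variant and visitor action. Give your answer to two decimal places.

31.71

Row totals: 74, 87, 84, 50. Column totals: 75, 105, 115. Grand total N = 295.
Expected counts (row total × column total / N):
  Layout 1, Purchase: 74×75/295 = 18.814
  Layout 1, Add-to-cart: 74×105/295 = 26.339
  Layout 1, Bounce: 74×115/295 = 28.847
  Layout 2, Purchase: 87×75/295 = 22.119
  Layout 2, Add-to-cart: 87×105/295 = 30.966
  Layout 2, Bounce: 87×115/295 = 33.915
  Layout 3, Purchase: 84×75/295 = 21.356
  Layout 3, Add-to-cart: 84×105/295 = 29.898
  Layout 3, Bounce: 84×115/295 = 32.746
  Layout 4, Purchase: 50×75/295 = 12.712
  Layout 4, Add-to-cart: 50×105/295 = 17.797
  Layout 4, Bounce: 50×115/295 = 19.492
Contributions (O − E)²/E:
  (10 − 18.814)²/18.814 = 4.1292
  (37 − 26.339)²/26.339 = 4.3152
  (27 − 28.847)²/28.847 = 0.1183
  (25 − 22.119)²/22.119 = 0.3753
  (18 − 30.966)²/30.966 = 5.4291
  (44 − 33.915)²/33.915 = 2.9989
  (21 − 21.356)²/21.356 = 0.0059
  (26 − 29.898)²/29.898 = 0.5082
  (37 − 32.746)²/32.746 = 0.5526
  (19 − 12.712)²/12.712 = 3.1104
  (24 − 17.797)²/17.797 = 2.1620
  (7 − 19.492)²/19.492 = 8.0059
χ² = 4.1292 + 4.3152 + 0.1183 + 0.3753 + 5.4291 + 2.9989 + 0.0059 + 0.5082 + 0.5526 + 3.1104 + 2.1620 + 8.0059 = 31.71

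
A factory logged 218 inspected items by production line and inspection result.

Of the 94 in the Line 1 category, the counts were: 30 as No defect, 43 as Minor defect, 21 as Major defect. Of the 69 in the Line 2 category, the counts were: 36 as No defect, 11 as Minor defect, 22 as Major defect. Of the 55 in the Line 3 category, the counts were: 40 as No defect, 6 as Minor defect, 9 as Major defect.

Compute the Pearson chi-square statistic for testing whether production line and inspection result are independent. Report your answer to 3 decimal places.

35.615

Row totals: 94, 69, 55. Column totals: 106, 60, 52. Grand total N = 218.
Expected counts (row total × column total / N):
  Line 1, No defect: 94×106/218 = 45.7064
  Line 1, Minor defect: 94×60/218 = 25.8716
  Line 1, Major defect: 94×52/218 = 22.4220
  Line 2, No defect: 69×106/218 = 33.5505
  Line 2, Minor defect: 69×60/218 = 18.9908
  Line 2, Major defect: 69×52/218 = 16.4587
  Line 3, No defect: 55×106/218 = 26.7431
  Line 3, Minor defect: 55×60/218 = 15.1376
  Line 3, Major defect: 55×52/218 = 13.1193
Contributions (O − E)²/E:
  (30 − 45.7064)²/45.7064 = 5.3973
  (43 − 25.8716)²/25.8716 = 11.3399
  (21 − 22.4220)²/22.4220 = 0.0902
  (36 − 33.5505)²/33.5505 = 0.1788
  (11 − 18.9908)²/18.9908 = 3.3623
  (22 − 16.4587)²/16.4587 = 1.8656
  (40 − 26.7431)²/26.7431 = 6.5716
  (6 − 15.1376)²/15.1376 = 5.5158
  (9 − 13.1193)²/13.1193 = 1.2934
χ² = 5.3973 + 11.3399 + 0.0902 + 0.1788 + 3.3623 + 1.8656 + 6.5716 + 5.5158 + 1.2934 = 35.615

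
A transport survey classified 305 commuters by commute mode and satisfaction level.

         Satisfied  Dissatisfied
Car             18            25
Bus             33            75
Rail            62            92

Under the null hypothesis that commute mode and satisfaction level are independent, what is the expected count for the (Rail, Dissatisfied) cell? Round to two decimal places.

96.94

Row total (Rail) = 154; column total (Dissatisfied) = 192; grand total N = 305.
Expected count = (row total × column total) / N = 154 × 192 / 305 = 96.94.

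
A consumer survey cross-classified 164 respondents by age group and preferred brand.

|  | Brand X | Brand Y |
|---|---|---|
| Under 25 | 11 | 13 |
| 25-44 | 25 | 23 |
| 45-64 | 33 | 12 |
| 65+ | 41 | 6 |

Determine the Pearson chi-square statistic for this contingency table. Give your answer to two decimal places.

19.23

Row totals: 24, 48, 45, 47. Column totals: 110, 54. Grand total N = 164.
Expected counts (row total × column total / N):
  Under 25, Brand X: 24×110/164 = 16.0976
  Under 25, Brand Y: 24×54/164 = 7.9024
  25-44, Brand X: 48×110/164 = 32.1951
  25-44, Brand Y: 48×54/164 = 15.8049
  45-64, Brand X: 45×110/164 = 30.1829
  45-64, Brand Y: 45×54/164 = 14.8171
  65+, Brand X: 47×110/164 = 31.5244
  65+, Brand Y: 47×54/164 = 15.4756
Contributions (O − E)²/E:
  (11 − 16.0976)²/16.0976 = 1.6142
  (13 − 7.9024)²/7.9024 = 3.2883
  (25 − 32.1951)²/32.1951 = 1.6080
  (23 − 15.8049)²/15.8049 = 3.2755
  (33 − 30.1829)²/30.1829 = 0.2629
  (12 − 14.8171)²/14.8171 = 0.5356
  (41 − 31.5244)²/31.5244 = 2.8482
  (6 − 15.4756)²/15.4756 = 5.8018
χ² = 1.6142 + 3.2883 + 1.6080 + 3.2755 + 0.2629 + 0.5356 + 2.8482 + 5.8018 = 19.23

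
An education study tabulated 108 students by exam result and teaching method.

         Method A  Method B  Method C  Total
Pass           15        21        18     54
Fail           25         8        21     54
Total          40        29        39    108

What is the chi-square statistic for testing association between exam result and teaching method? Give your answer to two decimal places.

Grand total N = 108.
Expected counts (row total × column total / N):
  Pass, Method A: 54×40/108 = 20.000
  Pass, Method B: 54×29/108 = 14.500
  Pass, Method C: 54×39/108 = 19.500
  Fail, Method A: 54×40/108 = 20.000
  Fail, Method B: 54×29/108 = 14.500
  Fail, Method C: 54×39/108 = 19.500
Contributions (O − E)²/E:
  (15 − 20.000)²/20.000 = 1.2500
  (21 − 14.500)²/14.500 = 2.9138
  (18 − 19.500)²/19.500 = 0.1154
  (25 − 20.000)²/20.000 = 1.2500
  (8 − 14.500)²/14.500 = 2.9138
  (21 − 19.500)²/19.500 = 0.1154
χ² = 1.2500 + 2.9138 + 0.1154 + 1.2500 + 2.9138 + 0.1154 = 8.56

8.56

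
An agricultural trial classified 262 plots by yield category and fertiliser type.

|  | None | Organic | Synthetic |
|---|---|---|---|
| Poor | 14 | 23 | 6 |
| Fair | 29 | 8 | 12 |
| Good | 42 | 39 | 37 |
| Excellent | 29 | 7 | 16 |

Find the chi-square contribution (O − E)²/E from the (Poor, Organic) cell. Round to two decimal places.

8.50

Row total (Poor) = 43; column total (Organic) = 77; N = 262.
Expected count E = 43 × 77 / 262 = 12.6374.
Contribution = (O − E)²/E = (23 − 12.6374)² / 12.6374 = 8.50.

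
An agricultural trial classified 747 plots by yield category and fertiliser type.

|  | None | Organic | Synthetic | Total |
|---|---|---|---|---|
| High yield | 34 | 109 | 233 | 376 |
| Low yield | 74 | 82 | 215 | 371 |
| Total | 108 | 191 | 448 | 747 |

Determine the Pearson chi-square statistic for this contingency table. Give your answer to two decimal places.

19.32

Grand total N = 747.
Expected counts (row total × column total / N):
  High yield, None: 376×108/747 = 54.361
  High yield, Organic: 376×191/747 = 96.139
  High yield, Synthetic: 376×448/747 = 225.499
  Low yield, None: 371×108/747 = 53.639
  Low yield, Organic: 371×191/747 = 94.861
  Low yield, Synthetic: 371×448/747 = 222.501
Contributions (O − E)²/E:
  (34 − 54.361)²/54.361 = 7.6262
  (109 − 96.139)²/96.139 = 1.7205
  (233 − 225.499)²/225.499 = 0.2495
  (74 − 53.639)²/53.639 = 7.7289
  (82 − 94.861)²/94.861 = 1.7437
  (215 − 222.501)²/222.501 = 0.2529
χ² = 7.6262 + 1.7205 + 0.2495 + 7.7289 + 1.7437 + 0.2529 = 19.32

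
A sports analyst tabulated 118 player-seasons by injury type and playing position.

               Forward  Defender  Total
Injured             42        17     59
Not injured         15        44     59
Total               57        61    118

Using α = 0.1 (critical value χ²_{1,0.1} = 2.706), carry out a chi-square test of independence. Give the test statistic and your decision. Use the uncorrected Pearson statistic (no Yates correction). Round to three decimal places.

24.740; reject H₀

Grand total N = 118.
Expected counts (row total × column total / N):
  Injured, Forward: 59×57/118 = 28.5000
  Injured, Defender: 59×61/118 = 30.5000
  Not injured, Forward: 59×57/118 = 28.5000
  Not injured, Defender: 59×61/118 = 30.5000
Contributions (O − E)²/E:
  (42 − 28.5000)²/28.5000 = 6.3947
  (17 − 30.5000)²/30.5000 = 5.9754
  (15 − 28.5000)²/28.5000 = 6.3947
  (44 − 30.5000)²/30.5000 = 5.9754
χ² = 6.3947 + 5.9754 + 6.3947 + 5.9754 = 24.740
df = (2−1)(2−1) = 1. Since 24.740 > 2.706, reject the null hypothesis of independence at α = 0.1.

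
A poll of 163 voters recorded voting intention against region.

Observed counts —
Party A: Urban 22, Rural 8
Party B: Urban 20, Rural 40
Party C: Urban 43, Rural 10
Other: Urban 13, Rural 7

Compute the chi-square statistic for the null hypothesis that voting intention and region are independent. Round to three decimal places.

Row totals: 30, 60, 53, 20. Column totals: 98, 65. Grand total N = 163.
Expected counts (row total × column total / N):
  Party A, Urban: 30×98/163 = 18.0368
  Party A, Rural: 30×65/163 = 11.9632
  Party B, Urban: 60×98/163 = 36.0736
  Party B, Rural: 60×65/163 = 23.9264
  Party C, Urban: 53×98/163 = 31.8650
  Party C, Rural: 53×65/163 = 21.1350
  Other, Urban: 20×98/163 = 12.0245
  Other, Rural: 20×65/163 = 7.9755
Contributions (O − E)²/E:
  (22 − 18.0368)²/18.0368 = 0.8708
  (8 − 11.9632)²/11.9632 = 1.3129
  (20 − 36.0736)²/36.0736 = 7.1620
  (40 − 23.9264)²/23.9264 = 10.7981
  (43 − 31.8650)²/31.8650 = 3.8910
  (10 − 21.1350)²/21.1350 = 5.8665
  (13 − 12.0245)²/12.0245 = 0.0791
  (7 − 7.9755)²/7.9755 = 0.1193
χ² = 0.8708 + 1.3129 + 7.1620 + 10.7981 + 3.8910 + 5.8665 + 0.0791 + 0.1193 = 30.100

30.100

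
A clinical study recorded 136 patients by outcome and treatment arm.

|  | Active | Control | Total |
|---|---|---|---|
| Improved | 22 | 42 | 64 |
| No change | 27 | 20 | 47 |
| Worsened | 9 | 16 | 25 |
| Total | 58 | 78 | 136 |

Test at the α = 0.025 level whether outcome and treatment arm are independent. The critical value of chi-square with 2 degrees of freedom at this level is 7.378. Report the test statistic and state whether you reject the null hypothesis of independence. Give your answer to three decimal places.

Grand total N = 136.
Expected counts (row total × column total / N):
  Improved, Active: 64×58/136 = 27.2941
  Improved, Control: 64×78/136 = 36.7059
  No change, Active: 47×58/136 = 20.0441
  No change, Control: 47×78/136 = 26.9559
  Worsened, Active: 25×58/136 = 10.6618
  Worsened, Control: 25×78/136 = 14.3382
Contributions (O − E)²/E:
  (22 − 27.2941)²/27.2941 = 1.0269
  (42 − 36.7059)²/36.7059 = 0.7636
  (27 − 20.0441)²/20.0441 = 2.4139
  (20 − 26.9559)²/26.9559 = 1.7950
  (9 − 10.6618)²/10.6618 = 0.2590
  (16 − 14.3382)²/14.3382 = 0.1926
χ² = 1.0269 + 0.7636 + 2.4139 + 1.7950 + 0.2590 + 0.1926 = 6.451
df = (3−1)(2−1) = 2. Since 6.451 < 7.378, fail to reject the null hypothesis of independence at α = 0.025.

6.451; fail to reject H₀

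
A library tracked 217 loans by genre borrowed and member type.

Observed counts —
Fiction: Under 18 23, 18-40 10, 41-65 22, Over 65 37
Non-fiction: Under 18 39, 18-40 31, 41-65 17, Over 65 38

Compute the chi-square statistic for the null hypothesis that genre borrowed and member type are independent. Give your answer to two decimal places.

10.77

Row totals: 92, 125. Column totals: 62, 41, 39, 75. Grand total N = 217.
Expected counts (row total × column total / N):
  Fiction, Under 18: 92×62/217 = 26.286
  Fiction, 18-40: 92×41/217 = 17.382
  Fiction, 41-65: 92×39/217 = 16.535
  Fiction, Over 65: 92×75/217 = 31.797
  Non-fiction, Under 18: 125×62/217 = 35.714
  Non-fiction, 18-40: 125×41/217 = 23.618
  Non-fiction, 41-65: 125×39/217 = 22.465
  Non-fiction, Over 65: 125×75/217 = 43.203
Contributions (O − E)²/E:
  (23 − 26.286)²/26.286 = 0.4108
  (10 − 17.382)²/17.382 = 3.1351
  (22 − 16.535)²/16.535 = 1.8062
  (37 − 31.797)²/31.797 = 0.8514
  (39 − 35.714)²/35.714 = 0.3023
  (31 − 23.618)²/23.618 = 2.3073
  (17 − 22.465)²/22.465 = 1.3295
  (38 − 43.203)²/43.203 = 0.6266
χ² = 0.4108 + 3.1351 + 1.8062 + 0.8514 + 0.3023 + 2.3073 + 1.3295 + 0.6266 = 10.77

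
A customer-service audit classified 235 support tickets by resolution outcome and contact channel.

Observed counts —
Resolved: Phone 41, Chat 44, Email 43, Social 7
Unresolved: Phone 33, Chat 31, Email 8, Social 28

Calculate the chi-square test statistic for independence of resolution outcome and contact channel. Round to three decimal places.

35.308

Row totals: 135, 100. Column totals: 74, 75, 51, 35. Grand total N = 235.
Expected counts (row total × column total / N):
  Resolved, Phone: 135×74/235 = 42.5106
  Resolved, Chat: 135×75/235 = 43.0851
  Resolved, Email: 135×51/235 = 29.2979
  Resolved, Social: 135×35/235 = 20.1064
  Unresolved, Phone: 100×74/235 = 31.4894
  Unresolved, Chat: 100×75/235 = 31.9149
  Unresolved, Email: 100×51/235 = 21.7021
  Unresolved, Social: 100×35/235 = 14.8936
Contributions (O − E)²/E:
  (41 − 42.5106)²/42.5106 = 0.0537
  (44 − 43.0851)²/43.0851 = 0.0194
  (43 − 29.2979)²/29.2979 = 6.4082
  (7 − 20.1064)²/20.1064 = 8.5434
  (33 − 31.4894)²/31.4894 = 0.0725
  (31 − 31.9149)²/31.9149 = 0.0262
  (8 − 21.7021)²/21.7021 = 8.6511
  (28 − 14.8936)²/14.8936 = 11.5337
χ² = 0.0537 + 0.0194 + 6.4082 + 8.5434 + 0.0725 + 0.0262 + 8.6511 + 11.5337 = 35.308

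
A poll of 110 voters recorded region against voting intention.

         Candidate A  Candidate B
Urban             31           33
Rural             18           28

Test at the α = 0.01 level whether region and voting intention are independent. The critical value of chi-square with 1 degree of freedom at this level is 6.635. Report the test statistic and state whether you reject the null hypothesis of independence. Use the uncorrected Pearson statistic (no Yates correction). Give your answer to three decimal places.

0.938; fail to reject H₀

Row totals: 64, 46. Column totals: 49, 61. Grand total N = 110.
Expected counts (row total × column total / N):
  Urban, Candidate A: 64×49/110 = 28.5091
  Urban, Candidate B: 64×61/110 = 35.4909
  Rural, Candidate A: 46×49/110 = 20.4909
  Rural, Candidate B: 46×61/110 = 25.5091
Contributions (O − E)²/E:
  (31 − 28.5091)²/28.5091 = 0.2176
  (33 − 35.4909)²/35.4909 = 0.1748
  (18 − 20.4909)²/20.4909 = 0.3028
  (28 − 25.5091)²/25.5091 = 0.2432
χ² = 0.2176 + 0.1748 + 0.3028 + 0.2432 = 0.938
df = (2−1)(2−1) = 1. Since 0.938 < 6.635, fail to reject the null hypothesis of independence at α = 0.01.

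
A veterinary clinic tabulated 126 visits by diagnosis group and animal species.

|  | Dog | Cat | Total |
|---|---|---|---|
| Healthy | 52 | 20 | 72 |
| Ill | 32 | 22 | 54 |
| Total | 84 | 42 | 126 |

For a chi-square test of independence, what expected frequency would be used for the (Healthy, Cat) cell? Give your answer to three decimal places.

Row total (Healthy) = 72; column total (Cat) = 42; grand total N = 126.
Expected count = (row total × column total) / N = 72 × 42 / 126 = 24.000.

24.000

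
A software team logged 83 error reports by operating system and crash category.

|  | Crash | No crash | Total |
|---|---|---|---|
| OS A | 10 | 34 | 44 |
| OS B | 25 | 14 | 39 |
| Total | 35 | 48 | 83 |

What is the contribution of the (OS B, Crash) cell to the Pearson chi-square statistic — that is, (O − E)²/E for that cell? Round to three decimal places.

4.449

Row total (OS B) = 39; column total (Crash) = 35; N = 83.
Expected count E = 39 × 35 / 83 = 16.4458.
Contribution = (O − E)²/E = (25 − 16.4458)² / 16.4458 = 4.449.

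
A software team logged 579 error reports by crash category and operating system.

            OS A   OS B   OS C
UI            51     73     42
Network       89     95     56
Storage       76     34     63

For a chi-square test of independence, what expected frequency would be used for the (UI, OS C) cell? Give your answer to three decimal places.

Row total (UI) = 166; column total (OS C) = 161; grand total N = 579.
Expected count = (row total × column total) / N = 166 × 161 / 579 = 46.159.

46.159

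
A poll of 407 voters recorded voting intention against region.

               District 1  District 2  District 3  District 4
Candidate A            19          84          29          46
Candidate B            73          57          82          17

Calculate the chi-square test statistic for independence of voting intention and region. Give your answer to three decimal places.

70.234

Row totals: 178, 229. Column totals: 92, 141, 111, 63. Grand total N = 407.
Expected counts (row total × column total / N):
  Candidate A, District 1: 178×92/407 = 40.2359
  Candidate A, District 2: 178×141/407 = 61.6658
  Candidate A, District 3: 178×111/407 = 48.5455
  Candidate A, District 4: 178×63/407 = 27.5528
  Candidate B, District 1: 229×92/407 = 51.7641
  Candidate B, District 2: 229×141/407 = 79.3342
  Candidate B, District 3: 229×111/407 = 62.4545
  Candidate B, District 4: 229×63/407 = 35.4472
Contributions (O − E)²/E:
  (19 − 40.2359)²/40.2359 = 11.2080
  (84 − 61.6658)²/61.6658 = 8.0890
  (29 − 48.5455)²/48.5455 = 7.8695
  (46 − 27.5528)²/27.5528 = 12.3508
  (73 − 51.7641)²/51.7641 = 8.7119
  (57 − 79.3342)²/79.3342 = 6.2875
  (82 − 62.4545)²/62.4545 = 6.1169
  (17 − 35.4472)²/35.4472 = 9.6002
χ² = 11.2080 + 8.0890 + 7.8695 + 12.3508 + 8.7119 + 6.2875 + 6.1169 + 9.6002 = 70.234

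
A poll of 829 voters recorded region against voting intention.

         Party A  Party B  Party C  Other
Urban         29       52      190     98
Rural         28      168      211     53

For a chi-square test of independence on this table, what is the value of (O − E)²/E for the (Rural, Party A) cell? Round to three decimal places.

0.416

Row total (Rural) = 460; column total (Party A) = 57; N = 829.
Expected count E = 460 × 57 / 829 = 31.6285.
Contribution = (O − E)²/E = (28 − 31.6285)² / 31.6285 = 0.416.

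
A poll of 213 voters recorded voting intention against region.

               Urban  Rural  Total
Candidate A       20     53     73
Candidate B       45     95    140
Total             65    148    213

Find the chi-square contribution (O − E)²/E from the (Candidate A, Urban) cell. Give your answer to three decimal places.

0.233

Row total (Candidate A) = 73; column total (Urban) = 65; N = 213.
Expected count E = 73 × 65 / 213 = 22.2770.
Contribution = (O − E)²/E = (20 − 22.2770)² / 22.2770 = 0.233.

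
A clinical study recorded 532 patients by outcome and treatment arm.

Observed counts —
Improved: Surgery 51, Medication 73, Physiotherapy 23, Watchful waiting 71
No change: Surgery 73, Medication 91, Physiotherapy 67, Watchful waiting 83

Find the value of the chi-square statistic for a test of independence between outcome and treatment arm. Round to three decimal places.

11.372

Row totals: 218, 314. Column totals: 124, 164, 90, 154. Grand total N = 532.
Expected counts (row total × column total / N):
  Improved, Surgery: 218×124/532 = 50.8120
  Improved, Medication: 218×164/532 = 67.2030
  Improved, Physiotherapy: 218×90/532 = 36.8797
  Improved, Watchful waiting: 218×154/532 = 63.1053
  No change, Surgery: 314×124/532 = 73.1880
  No change, Medication: 314×164/532 = 96.7970
  No change, Physiotherapy: 314×90/532 = 53.1203
  No change, Watchful waiting: 314×154/532 = 90.8947
Contributions (O − E)²/E:
  (51 − 50.8120)²/50.8120 = 0.0007
  (73 − 67.2030)²/67.2030 = 0.5001
  (23 − 36.8797)²/36.8797 = 5.2236
  (71 − 63.1053)²/63.1053 = 0.9877
  (73 − 73.1880)²/73.1880 = 0.0005
  (91 − 96.7970)²/96.7970 = 0.3472
  (67 − 53.1203)²/53.1203 = 3.6266
  (83 − 90.8947)²/90.8947 = 0.6857
χ² = 0.0007 + 0.5001 + 5.2236 + 0.9877 + 0.0005 + 0.3472 + 3.6266 + 0.6857 = 11.372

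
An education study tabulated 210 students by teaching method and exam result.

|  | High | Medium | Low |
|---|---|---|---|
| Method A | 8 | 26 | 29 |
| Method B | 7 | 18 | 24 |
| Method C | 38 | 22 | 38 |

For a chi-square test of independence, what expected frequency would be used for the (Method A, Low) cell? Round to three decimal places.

27.300

Row total (Method A) = 63; column total (Low) = 91; grand total N = 210.
Expected count = (row total × column total) / N = 63 × 91 / 210 = 27.300.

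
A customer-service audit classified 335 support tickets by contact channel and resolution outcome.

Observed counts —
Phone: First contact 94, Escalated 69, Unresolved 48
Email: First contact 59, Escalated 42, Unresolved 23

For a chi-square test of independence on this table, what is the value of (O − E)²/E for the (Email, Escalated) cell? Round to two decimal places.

Row total (Email) = 124; column total (Escalated) = 111; N = 335.
Expected count E = 124 × 111 / 335 = 41.087.
Contribution = (O − E)²/E = (42 − 41.087)² / 41.087 = 0.02.

0.02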